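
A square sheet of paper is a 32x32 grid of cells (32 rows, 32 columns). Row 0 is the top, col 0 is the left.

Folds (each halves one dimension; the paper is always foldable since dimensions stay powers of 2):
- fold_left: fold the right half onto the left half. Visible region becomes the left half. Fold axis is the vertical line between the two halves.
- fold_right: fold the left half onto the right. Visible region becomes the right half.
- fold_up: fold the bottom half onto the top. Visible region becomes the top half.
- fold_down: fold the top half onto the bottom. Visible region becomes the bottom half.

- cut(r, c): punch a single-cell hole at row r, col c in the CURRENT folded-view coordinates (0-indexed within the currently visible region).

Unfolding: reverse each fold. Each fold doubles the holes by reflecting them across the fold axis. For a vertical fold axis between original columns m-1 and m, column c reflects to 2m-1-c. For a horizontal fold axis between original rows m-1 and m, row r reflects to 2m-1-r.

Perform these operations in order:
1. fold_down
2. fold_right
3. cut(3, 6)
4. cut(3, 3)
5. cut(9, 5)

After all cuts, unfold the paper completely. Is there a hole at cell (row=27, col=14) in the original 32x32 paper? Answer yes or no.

Answer: no

Derivation:
Op 1 fold_down: fold axis h@16; visible region now rows[16,32) x cols[0,32) = 16x32
Op 2 fold_right: fold axis v@16; visible region now rows[16,32) x cols[16,32) = 16x16
Op 3 cut(3, 6): punch at orig (19,22); cuts so far [(19, 22)]; region rows[16,32) x cols[16,32) = 16x16
Op 4 cut(3, 3): punch at orig (19,19); cuts so far [(19, 19), (19, 22)]; region rows[16,32) x cols[16,32) = 16x16
Op 5 cut(9, 5): punch at orig (25,21); cuts so far [(19, 19), (19, 22), (25, 21)]; region rows[16,32) x cols[16,32) = 16x16
Unfold 1 (reflect across v@16): 6 holes -> [(19, 9), (19, 12), (19, 19), (19, 22), (25, 10), (25, 21)]
Unfold 2 (reflect across h@16): 12 holes -> [(6, 10), (6, 21), (12, 9), (12, 12), (12, 19), (12, 22), (19, 9), (19, 12), (19, 19), (19, 22), (25, 10), (25, 21)]
Holes: [(6, 10), (6, 21), (12, 9), (12, 12), (12, 19), (12, 22), (19, 9), (19, 12), (19, 19), (19, 22), (25, 10), (25, 21)]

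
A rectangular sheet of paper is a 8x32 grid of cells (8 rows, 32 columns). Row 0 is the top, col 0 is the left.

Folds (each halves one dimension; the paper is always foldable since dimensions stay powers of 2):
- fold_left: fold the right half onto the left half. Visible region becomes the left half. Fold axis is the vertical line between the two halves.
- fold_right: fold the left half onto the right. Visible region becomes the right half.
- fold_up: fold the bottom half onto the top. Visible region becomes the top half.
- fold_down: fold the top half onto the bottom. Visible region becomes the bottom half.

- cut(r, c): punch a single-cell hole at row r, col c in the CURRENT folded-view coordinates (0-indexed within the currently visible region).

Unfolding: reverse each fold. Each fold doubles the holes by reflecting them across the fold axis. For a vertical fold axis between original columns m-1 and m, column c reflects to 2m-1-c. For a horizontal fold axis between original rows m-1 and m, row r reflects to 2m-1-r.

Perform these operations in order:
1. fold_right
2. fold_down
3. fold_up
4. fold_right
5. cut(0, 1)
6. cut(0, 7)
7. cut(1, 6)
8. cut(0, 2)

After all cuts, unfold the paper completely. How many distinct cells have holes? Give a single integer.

Op 1 fold_right: fold axis v@16; visible region now rows[0,8) x cols[16,32) = 8x16
Op 2 fold_down: fold axis h@4; visible region now rows[4,8) x cols[16,32) = 4x16
Op 3 fold_up: fold axis h@6; visible region now rows[4,6) x cols[16,32) = 2x16
Op 4 fold_right: fold axis v@24; visible region now rows[4,6) x cols[24,32) = 2x8
Op 5 cut(0, 1): punch at orig (4,25); cuts so far [(4, 25)]; region rows[4,6) x cols[24,32) = 2x8
Op 6 cut(0, 7): punch at orig (4,31); cuts so far [(4, 25), (4, 31)]; region rows[4,6) x cols[24,32) = 2x8
Op 7 cut(1, 6): punch at orig (5,30); cuts so far [(4, 25), (4, 31), (5, 30)]; region rows[4,6) x cols[24,32) = 2x8
Op 8 cut(0, 2): punch at orig (4,26); cuts so far [(4, 25), (4, 26), (4, 31), (5, 30)]; region rows[4,6) x cols[24,32) = 2x8
Unfold 1 (reflect across v@24): 8 holes -> [(4, 16), (4, 21), (4, 22), (4, 25), (4, 26), (4, 31), (5, 17), (5, 30)]
Unfold 2 (reflect across h@6): 16 holes -> [(4, 16), (4, 21), (4, 22), (4, 25), (4, 26), (4, 31), (5, 17), (5, 30), (6, 17), (6, 30), (7, 16), (7, 21), (7, 22), (7, 25), (7, 26), (7, 31)]
Unfold 3 (reflect across h@4): 32 holes -> [(0, 16), (0, 21), (0, 22), (0, 25), (0, 26), (0, 31), (1, 17), (1, 30), (2, 17), (2, 30), (3, 16), (3, 21), (3, 22), (3, 25), (3, 26), (3, 31), (4, 16), (4, 21), (4, 22), (4, 25), (4, 26), (4, 31), (5, 17), (5, 30), (6, 17), (6, 30), (7, 16), (7, 21), (7, 22), (7, 25), (7, 26), (7, 31)]
Unfold 4 (reflect across v@16): 64 holes -> [(0, 0), (0, 5), (0, 6), (0, 9), (0, 10), (0, 15), (0, 16), (0, 21), (0, 22), (0, 25), (0, 26), (0, 31), (1, 1), (1, 14), (1, 17), (1, 30), (2, 1), (2, 14), (2, 17), (2, 30), (3, 0), (3, 5), (3, 6), (3, 9), (3, 10), (3, 15), (3, 16), (3, 21), (3, 22), (3, 25), (3, 26), (3, 31), (4, 0), (4, 5), (4, 6), (4, 9), (4, 10), (4, 15), (4, 16), (4, 21), (4, 22), (4, 25), (4, 26), (4, 31), (5, 1), (5, 14), (5, 17), (5, 30), (6, 1), (6, 14), (6, 17), (6, 30), (7, 0), (7, 5), (7, 6), (7, 9), (7, 10), (7, 15), (7, 16), (7, 21), (7, 22), (7, 25), (7, 26), (7, 31)]

Answer: 64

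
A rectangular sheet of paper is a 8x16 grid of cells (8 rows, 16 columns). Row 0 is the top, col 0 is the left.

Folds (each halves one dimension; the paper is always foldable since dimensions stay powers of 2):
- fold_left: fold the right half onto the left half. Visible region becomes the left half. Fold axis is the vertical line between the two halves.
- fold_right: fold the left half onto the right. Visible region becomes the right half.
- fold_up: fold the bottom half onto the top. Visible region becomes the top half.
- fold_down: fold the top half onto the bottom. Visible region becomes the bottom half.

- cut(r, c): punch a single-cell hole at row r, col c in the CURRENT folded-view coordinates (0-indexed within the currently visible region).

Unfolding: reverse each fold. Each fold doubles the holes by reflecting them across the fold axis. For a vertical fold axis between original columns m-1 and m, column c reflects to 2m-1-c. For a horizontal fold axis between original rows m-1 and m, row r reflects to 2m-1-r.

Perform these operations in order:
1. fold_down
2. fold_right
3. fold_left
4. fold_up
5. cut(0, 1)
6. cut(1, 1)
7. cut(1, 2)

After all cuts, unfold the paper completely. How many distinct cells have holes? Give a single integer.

Op 1 fold_down: fold axis h@4; visible region now rows[4,8) x cols[0,16) = 4x16
Op 2 fold_right: fold axis v@8; visible region now rows[4,8) x cols[8,16) = 4x8
Op 3 fold_left: fold axis v@12; visible region now rows[4,8) x cols[8,12) = 4x4
Op 4 fold_up: fold axis h@6; visible region now rows[4,6) x cols[8,12) = 2x4
Op 5 cut(0, 1): punch at orig (4,9); cuts so far [(4, 9)]; region rows[4,6) x cols[8,12) = 2x4
Op 6 cut(1, 1): punch at orig (5,9); cuts so far [(4, 9), (5, 9)]; region rows[4,6) x cols[8,12) = 2x4
Op 7 cut(1, 2): punch at orig (5,10); cuts so far [(4, 9), (5, 9), (5, 10)]; region rows[4,6) x cols[8,12) = 2x4
Unfold 1 (reflect across h@6): 6 holes -> [(4, 9), (5, 9), (5, 10), (6, 9), (6, 10), (7, 9)]
Unfold 2 (reflect across v@12): 12 holes -> [(4, 9), (4, 14), (5, 9), (5, 10), (5, 13), (5, 14), (6, 9), (6, 10), (6, 13), (6, 14), (7, 9), (7, 14)]
Unfold 3 (reflect across v@8): 24 holes -> [(4, 1), (4, 6), (4, 9), (4, 14), (5, 1), (5, 2), (5, 5), (5, 6), (5, 9), (5, 10), (5, 13), (5, 14), (6, 1), (6, 2), (6, 5), (6, 6), (6, 9), (6, 10), (6, 13), (6, 14), (7, 1), (7, 6), (7, 9), (7, 14)]
Unfold 4 (reflect across h@4): 48 holes -> [(0, 1), (0, 6), (0, 9), (0, 14), (1, 1), (1, 2), (1, 5), (1, 6), (1, 9), (1, 10), (1, 13), (1, 14), (2, 1), (2, 2), (2, 5), (2, 6), (2, 9), (2, 10), (2, 13), (2, 14), (3, 1), (3, 6), (3, 9), (3, 14), (4, 1), (4, 6), (4, 9), (4, 14), (5, 1), (5, 2), (5, 5), (5, 6), (5, 9), (5, 10), (5, 13), (5, 14), (6, 1), (6, 2), (6, 5), (6, 6), (6, 9), (6, 10), (6, 13), (6, 14), (7, 1), (7, 6), (7, 9), (7, 14)]

Answer: 48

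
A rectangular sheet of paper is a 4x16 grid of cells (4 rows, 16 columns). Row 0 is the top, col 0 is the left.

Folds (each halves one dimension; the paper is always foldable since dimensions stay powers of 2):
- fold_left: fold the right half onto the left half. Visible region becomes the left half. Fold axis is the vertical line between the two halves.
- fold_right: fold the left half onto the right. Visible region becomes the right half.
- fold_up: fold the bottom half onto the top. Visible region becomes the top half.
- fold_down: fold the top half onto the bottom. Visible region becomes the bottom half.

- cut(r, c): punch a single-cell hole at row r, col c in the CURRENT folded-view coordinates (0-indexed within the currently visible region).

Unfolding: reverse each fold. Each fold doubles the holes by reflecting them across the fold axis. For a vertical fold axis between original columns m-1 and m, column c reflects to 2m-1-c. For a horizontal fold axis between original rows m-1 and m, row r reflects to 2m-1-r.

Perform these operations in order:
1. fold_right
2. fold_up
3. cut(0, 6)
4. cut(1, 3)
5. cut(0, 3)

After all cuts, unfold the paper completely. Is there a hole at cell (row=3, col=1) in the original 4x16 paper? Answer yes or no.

Op 1 fold_right: fold axis v@8; visible region now rows[0,4) x cols[8,16) = 4x8
Op 2 fold_up: fold axis h@2; visible region now rows[0,2) x cols[8,16) = 2x8
Op 3 cut(0, 6): punch at orig (0,14); cuts so far [(0, 14)]; region rows[0,2) x cols[8,16) = 2x8
Op 4 cut(1, 3): punch at orig (1,11); cuts so far [(0, 14), (1, 11)]; region rows[0,2) x cols[8,16) = 2x8
Op 5 cut(0, 3): punch at orig (0,11); cuts so far [(0, 11), (0, 14), (1, 11)]; region rows[0,2) x cols[8,16) = 2x8
Unfold 1 (reflect across h@2): 6 holes -> [(0, 11), (0, 14), (1, 11), (2, 11), (3, 11), (3, 14)]
Unfold 2 (reflect across v@8): 12 holes -> [(0, 1), (0, 4), (0, 11), (0, 14), (1, 4), (1, 11), (2, 4), (2, 11), (3, 1), (3, 4), (3, 11), (3, 14)]
Holes: [(0, 1), (0, 4), (0, 11), (0, 14), (1, 4), (1, 11), (2, 4), (2, 11), (3, 1), (3, 4), (3, 11), (3, 14)]

Answer: yes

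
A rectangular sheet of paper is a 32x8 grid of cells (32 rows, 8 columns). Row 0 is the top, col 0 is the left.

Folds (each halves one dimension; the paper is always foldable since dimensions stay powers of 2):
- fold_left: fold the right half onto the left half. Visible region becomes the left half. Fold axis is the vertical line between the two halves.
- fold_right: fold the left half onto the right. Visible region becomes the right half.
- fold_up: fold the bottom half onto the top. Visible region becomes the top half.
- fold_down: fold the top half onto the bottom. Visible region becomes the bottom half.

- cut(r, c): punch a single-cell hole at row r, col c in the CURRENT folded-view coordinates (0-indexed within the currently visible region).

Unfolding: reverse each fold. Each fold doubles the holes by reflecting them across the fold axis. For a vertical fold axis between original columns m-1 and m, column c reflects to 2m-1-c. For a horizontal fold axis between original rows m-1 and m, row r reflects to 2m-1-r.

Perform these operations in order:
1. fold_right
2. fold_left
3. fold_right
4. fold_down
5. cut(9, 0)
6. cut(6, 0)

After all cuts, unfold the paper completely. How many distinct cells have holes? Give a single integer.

Op 1 fold_right: fold axis v@4; visible region now rows[0,32) x cols[4,8) = 32x4
Op 2 fold_left: fold axis v@6; visible region now rows[0,32) x cols[4,6) = 32x2
Op 3 fold_right: fold axis v@5; visible region now rows[0,32) x cols[5,6) = 32x1
Op 4 fold_down: fold axis h@16; visible region now rows[16,32) x cols[5,6) = 16x1
Op 5 cut(9, 0): punch at orig (25,5); cuts so far [(25, 5)]; region rows[16,32) x cols[5,6) = 16x1
Op 6 cut(6, 0): punch at orig (22,5); cuts so far [(22, 5), (25, 5)]; region rows[16,32) x cols[5,6) = 16x1
Unfold 1 (reflect across h@16): 4 holes -> [(6, 5), (9, 5), (22, 5), (25, 5)]
Unfold 2 (reflect across v@5): 8 holes -> [(6, 4), (6, 5), (9, 4), (9, 5), (22, 4), (22, 5), (25, 4), (25, 5)]
Unfold 3 (reflect across v@6): 16 holes -> [(6, 4), (6, 5), (6, 6), (6, 7), (9, 4), (9, 5), (9, 6), (9, 7), (22, 4), (22, 5), (22, 6), (22, 7), (25, 4), (25, 5), (25, 6), (25, 7)]
Unfold 4 (reflect across v@4): 32 holes -> [(6, 0), (6, 1), (6, 2), (6, 3), (6, 4), (6, 5), (6, 6), (6, 7), (9, 0), (9, 1), (9, 2), (9, 3), (9, 4), (9, 5), (9, 6), (9, 7), (22, 0), (22, 1), (22, 2), (22, 3), (22, 4), (22, 5), (22, 6), (22, 7), (25, 0), (25, 1), (25, 2), (25, 3), (25, 4), (25, 5), (25, 6), (25, 7)]

Answer: 32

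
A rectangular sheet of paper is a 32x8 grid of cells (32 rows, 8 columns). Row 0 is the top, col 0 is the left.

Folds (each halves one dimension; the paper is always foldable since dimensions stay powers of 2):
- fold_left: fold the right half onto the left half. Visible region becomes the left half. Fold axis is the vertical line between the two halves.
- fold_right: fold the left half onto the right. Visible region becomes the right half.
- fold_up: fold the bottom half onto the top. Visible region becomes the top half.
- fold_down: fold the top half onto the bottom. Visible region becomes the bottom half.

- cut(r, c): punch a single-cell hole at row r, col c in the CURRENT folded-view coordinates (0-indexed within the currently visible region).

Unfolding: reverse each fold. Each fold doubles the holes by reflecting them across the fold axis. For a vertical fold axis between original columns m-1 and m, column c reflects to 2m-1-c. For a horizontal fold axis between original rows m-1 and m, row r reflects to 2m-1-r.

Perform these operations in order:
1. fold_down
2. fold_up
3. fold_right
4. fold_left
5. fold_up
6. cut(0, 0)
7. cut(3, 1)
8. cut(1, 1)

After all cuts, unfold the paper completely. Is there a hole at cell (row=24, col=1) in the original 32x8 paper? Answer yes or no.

Answer: no

Derivation:
Op 1 fold_down: fold axis h@16; visible region now rows[16,32) x cols[0,8) = 16x8
Op 2 fold_up: fold axis h@24; visible region now rows[16,24) x cols[0,8) = 8x8
Op 3 fold_right: fold axis v@4; visible region now rows[16,24) x cols[4,8) = 8x4
Op 4 fold_left: fold axis v@6; visible region now rows[16,24) x cols[4,6) = 8x2
Op 5 fold_up: fold axis h@20; visible region now rows[16,20) x cols[4,6) = 4x2
Op 6 cut(0, 0): punch at orig (16,4); cuts so far [(16, 4)]; region rows[16,20) x cols[4,6) = 4x2
Op 7 cut(3, 1): punch at orig (19,5); cuts so far [(16, 4), (19, 5)]; region rows[16,20) x cols[4,6) = 4x2
Op 8 cut(1, 1): punch at orig (17,5); cuts so far [(16, 4), (17, 5), (19, 5)]; region rows[16,20) x cols[4,6) = 4x2
Unfold 1 (reflect across h@20): 6 holes -> [(16, 4), (17, 5), (19, 5), (20, 5), (22, 5), (23, 4)]
Unfold 2 (reflect across v@6): 12 holes -> [(16, 4), (16, 7), (17, 5), (17, 6), (19, 5), (19, 6), (20, 5), (20, 6), (22, 5), (22, 6), (23, 4), (23, 7)]
Unfold 3 (reflect across v@4): 24 holes -> [(16, 0), (16, 3), (16, 4), (16, 7), (17, 1), (17, 2), (17, 5), (17, 6), (19, 1), (19, 2), (19, 5), (19, 6), (20, 1), (20, 2), (20, 5), (20, 6), (22, 1), (22, 2), (22, 5), (22, 6), (23, 0), (23, 3), (23, 4), (23, 7)]
Unfold 4 (reflect across h@24): 48 holes -> [(16, 0), (16, 3), (16, 4), (16, 7), (17, 1), (17, 2), (17, 5), (17, 6), (19, 1), (19, 2), (19, 5), (19, 6), (20, 1), (20, 2), (20, 5), (20, 6), (22, 1), (22, 2), (22, 5), (22, 6), (23, 0), (23, 3), (23, 4), (23, 7), (24, 0), (24, 3), (24, 4), (24, 7), (25, 1), (25, 2), (25, 5), (25, 6), (27, 1), (27, 2), (27, 5), (27, 6), (28, 1), (28, 2), (28, 5), (28, 6), (30, 1), (30, 2), (30, 5), (30, 6), (31, 0), (31, 3), (31, 4), (31, 7)]
Unfold 5 (reflect across h@16): 96 holes -> [(0, 0), (0, 3), (0, 4), (0, 7), (1, 1), (1, 2), (1, 5), (1, 6), (3, 1), (3, 2), (3, 5), (3, 6), (4, 1), (4, 2), (4, 5), (4, 6), (6, 1), (6, 2), (6, 5), (6, 6), (7, 0), (7, 3), (7, 4), (7, 7), (8, 0), (8, 3), (8, 4), (8, 7), (9, 1), (9, 2), (9, 5), (9, 6), (11, 1), (11, 2), (11, 5), (11, 6), (12, 1), (12, 2), (12, 5), (12, 6), (14, 1), (14, 2), (14, 5), (14, 6), (15, 0), (15, 3), (15, 4), (15, 7), (16, 0), (16, 3), (16, 4), (16, 7), (17, 1), (17, 2), (17, 5), (17, 6), (19, 1), (19, 2), (19, 5), (19, 6), (20, 1), (20, 2), (20, 5), (20, 6), (22, 1), (22, 2), (22, 5), (22, 6), (23, 0), (23, 3), (23, 4), (23, 7), (24, 0), (24, 3), (24, 4), (24, 7), (25, 1), (25, 2), (25, 5), (25, 6), (27, 1), (27, 2), (27, 5), (27, 6), (28, 1), (28, 2), (28, 5), (28, 6), (30, 1), (30, 2), (30, 5), (30, 6), (31, 0), (31, 3), (31, 4), (31, 7)]
Holes: [(0, 0), (0, 3), (0, 4), (0, 7), (1, 1), (1, 2), (1, 5), (1, 6), (3, 1), (3, 2), (3, 5), (3, 6), (4, 1), (4, 2), (4, 5), (4, 6), (6, 1), (6, 2), (6, 5), (6, 6), (7, 0), (7, 3), (7, 4), (7, 7), (8, 0), (8, 3), (8, 4), (8, 7), (9, 1), (9, 2), (9, 5), (9, 6), (11, 1), (11, 2), (11, 5), (11, 6), (12, 1), (12, 2), (12, 5), (12, 6), (14, 1), (14, 2), (14, 5), (14, 6), (15, 0), (15, 3), (15, 4), (15, 7), (16, 0), (16, 3), (16, 4), (16, 7), (17, 1), (17, 2), (17, 5), (17, 6), (19, 1), (19, 2), (19, 5), (19, 6), (20, 1), (20, 2), (20, 5), (20, 6), (22, 1), (22, 2), (22, 5), (22, 6), (23, 0), (23, 3), (23, 4), (23, 7), (24, 0), (24, 3), (24, 4), (24, 7), (25, 1), (25, 2), (25, 5), (25, 6), (27, 1), (27, 2), (27, 5), (27, 6), (28, 1), (28, 2), (28, 5), (28, 6), (30, 1), (30, 2), (30, 5), (30, 6), (31, 0), (31, 3), (31, 4), (31, 7)]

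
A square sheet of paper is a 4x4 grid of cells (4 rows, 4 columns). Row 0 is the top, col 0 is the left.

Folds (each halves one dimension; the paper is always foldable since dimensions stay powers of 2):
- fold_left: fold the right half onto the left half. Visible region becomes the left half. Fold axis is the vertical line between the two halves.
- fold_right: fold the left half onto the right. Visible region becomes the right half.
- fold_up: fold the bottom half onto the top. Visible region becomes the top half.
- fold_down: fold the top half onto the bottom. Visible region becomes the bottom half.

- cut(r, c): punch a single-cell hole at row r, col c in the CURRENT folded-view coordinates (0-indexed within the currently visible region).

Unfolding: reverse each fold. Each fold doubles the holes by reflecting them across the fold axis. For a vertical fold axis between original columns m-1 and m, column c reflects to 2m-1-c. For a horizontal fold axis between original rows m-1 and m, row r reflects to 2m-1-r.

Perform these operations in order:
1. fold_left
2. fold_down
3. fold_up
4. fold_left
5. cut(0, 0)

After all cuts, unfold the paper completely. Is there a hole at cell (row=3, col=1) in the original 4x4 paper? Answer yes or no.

Op 1 fold_left: fold axis v@2; visible region now rows[0,4) x cols[0,2) = 4x2
Op 2 fold_down: fold axis h@2; visible region now rows[2,4) x cols[0,2) = 2x2
Op 3 fold_up: fold axis h@3; visible region now rows[2,3) x cols[0,2) = 1x2
Op 4 fold_left: fold axis v@1; visible region now rows[2,3) x cols[0,1) = 1x1
Op 5 cut(0, 0): punch at orig (2,0); cuts so far [(2, 0)]; region rows[2,3) x cols[0,1) = 1x1
Unfold 1 (reflect across v@1): 2 holes -> [(2, 0), (2, 1)]
Unfold 2 (reflect across h@3): 4 holes -> [(2, 0), (2, 1), (3, 0), (3, 1)]
Unfold 3 (reflect across h@2): 8 holes -> [(0, 0), (0, 1), (1, 0), (1, 1), (2, 0), (2, 1), (3, 0), (3, 1)]
Unfold 4 (reflect across v@2): 16 holes -> [(0, 0), (0, 1), (0, 2), (0, 3), (1, 0), (1, 1), (1, 2), (1, 3), (2, 0), (2, 1), (2, 2), (2, 3), (3, 0), (3, 1), (3, 2), (3, 3)]
Holes: [(0, 0), (0, 1), (0, 2), (0, 3), (1, 0), (1, 1), (1, 2), (1, 3), (2, 0), (2, 1), (2, 2), (2, 3), (3, 0), (3, 1), (3, 2), (3, 3)]

Answer: yes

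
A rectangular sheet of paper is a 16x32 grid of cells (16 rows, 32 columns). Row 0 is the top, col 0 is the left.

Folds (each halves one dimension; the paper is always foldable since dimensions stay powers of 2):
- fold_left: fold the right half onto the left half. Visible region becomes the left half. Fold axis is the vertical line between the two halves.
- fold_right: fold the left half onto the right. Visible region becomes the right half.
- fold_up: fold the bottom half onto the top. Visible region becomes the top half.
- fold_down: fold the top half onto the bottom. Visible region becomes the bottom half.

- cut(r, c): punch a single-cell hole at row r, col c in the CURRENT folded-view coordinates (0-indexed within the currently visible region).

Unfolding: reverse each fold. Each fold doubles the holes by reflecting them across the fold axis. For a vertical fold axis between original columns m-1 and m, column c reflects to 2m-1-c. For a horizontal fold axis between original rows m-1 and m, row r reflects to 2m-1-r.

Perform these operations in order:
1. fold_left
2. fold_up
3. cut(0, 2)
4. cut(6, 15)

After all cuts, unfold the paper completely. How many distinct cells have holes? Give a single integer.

Op 1 fold_left: fold axis v@16; visible region now rows[0,16) x cols[0,16) = 16x16
Op 2 fold_up: fold axis h@8; visible region now rows[0,8) x cols[0,16) = 8x16
Op 3 cut(0, 2): punch at orig (0,2); cuts so far [(0, 2)]; region rows[0,8) x cols[0,16) = 8x16
Op 4 cut(6, 15): punch at orig (6,15); cuts so far [(0, 2), (6, 15)]; region rows[0,8) x cols[0,16) = 8x16
Unfold 1 (reflect across h@8): 4 holes -> [(0, 2), (6, 15), (9, 15), (15, 2)]
Unfold 2 (reflect across v@16): 8 holes -> [(0, 2), (0, 29), (6, 15), (6, 16), (9, 15), (9, 16), (15, 2), (15, 29)]

Answer: 8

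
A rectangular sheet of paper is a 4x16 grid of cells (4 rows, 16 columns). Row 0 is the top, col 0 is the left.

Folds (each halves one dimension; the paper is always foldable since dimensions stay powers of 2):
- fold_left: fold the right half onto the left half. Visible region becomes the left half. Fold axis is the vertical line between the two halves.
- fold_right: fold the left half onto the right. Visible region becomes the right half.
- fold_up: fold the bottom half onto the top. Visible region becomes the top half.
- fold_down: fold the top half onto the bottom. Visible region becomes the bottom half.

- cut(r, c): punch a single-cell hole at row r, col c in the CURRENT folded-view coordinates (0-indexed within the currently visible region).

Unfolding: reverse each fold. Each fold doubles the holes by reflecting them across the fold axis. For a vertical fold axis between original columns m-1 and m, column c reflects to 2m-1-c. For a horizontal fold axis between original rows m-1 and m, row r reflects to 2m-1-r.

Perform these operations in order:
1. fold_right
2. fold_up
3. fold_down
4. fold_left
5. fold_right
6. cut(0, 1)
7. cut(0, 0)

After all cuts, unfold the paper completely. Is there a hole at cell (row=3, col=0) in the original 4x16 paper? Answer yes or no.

Answer: yes

Derivation:
Op 1 fold_right: fold axis v@8; visible region now rows[0,4) x cols[8,16) = 4x8
Op 2 fold_up: fold axis h@2; visible region now rows[0,2) x cols[8,16) = 2x8
Op 3 fold_down: fold axis h@1; visible region now rows[1,2) x cols[8,16) = 1x8
Op 4 fold_left: fold axis v@12; visible region now rows[1,2) x cols[8,12) = 1x4
Op 5 fold_right: fold axis v@10; visible region now rows[1,2) x cols[10,12) = 1x2
Op 6 cut(0, 1): punch at orig (1,11); cuts so far [(1, 11)]; region rows[1,2) x cols[10,12) = 1x2
Op 7 cut(0, 0): punch at orig (1,10); cuts so far [(1, 10), (1, 11)]; region rows[1,2) x cols[10,12) = 1x2
Unfold 1 (reflect across v@10): 4 holes -> [(1, 8), (1, 9), (1, 10), (1, 11)]
Unfold 2 (reflect across v@12): 8 holes -> [(1, 8), (1, 9), (1, 10), (1, 11), (1, 12), (1, 13), (1, 14), (1, 15)]
Unfold 3 (reflect across h@1): 16 holes -> [(0, 8), (0, 9), (0, 10), (0, 11), (0, 12), (0, 13), (0, 14), (0, 15), (1, 8), (1, 9), (1, 10), (1, 11), (1, 12), (1, 13), (1, 14), (1, 15)]
Unfold 4 (reflect across h@2): 32 holes -> [(0, 8), (0, 9), (0, 10), (0, 11), (0, 12), (0, 13), (0, 14), (0, 15), (1, 8), (1, 9), (1, 10), (1, 11), (1, 12), (1, 13), (1, 14), (1, 15), (2, 8), (2, 9), (2, 10), (2, 11), (2, 12), (2, 13), (2, 14), (2, 15), (3, 8), (3, 9), (3, 10), (3, 11), (3, 12), (3, 13), (3, 14), (3, 15)]
Unfold 5 (reflect across v@8): 64 holes -> [(0, 0), (0, 1), (0, 2), (0, 3), (0, 4), (0, 5), (0, 6), (0, 7), (0, 8), (0, 9), (0, 10), (0, 11), (0, 12), (0, 13), (0, 14), (0, 15), (1, 0), (1, 1), (1, 2), (1, 3), (1, 4), (1, 5), (1, 6), (1, 7), (1, 8), (1, 9), (1, 10), (1, 11), (1, 12), (1, 13), (1, 14), (1, 15), (2, 0), (2, 1), (2, 2), (2, 3), (2, 4), (2, 5), (2, 6), (2, 7), (2, 8), (2, 9), (2, 10), (2, 11), (2, 12), (2, 13), (2, 14), (2, 15), (3, 0), (3, 1), (3, 2), (3, 3), (3, 4), (3, 5), (3, 6), (3, 7), (3, 8), (3, 9), (3, 10), (3, 11), (3, 12), (3, 13), (3, 14), (3, 15)]
Holes: [(0, 0), (0, 1), (0, 2), (0, 3), (0, 4), (0, 5), (0, 6), (0, 7), (0, 8), (0, 9), (0, 10), (0, 11), (0, 12), (0, 13), (0, 14), (0, 15), (1, 0), (1, 1), (1, 2), (1, 3), (1, 4), (1, 5), (1, 6), (1, 7), (1, 8), (1, 9), (1, 10), (1, 11), (1, 12), (1, 13), (1, 14), (1, 15), (2, 0), (2, 1), (2, 2), (2, 3), (2, 4), (2, 5), (2, 6), (2, 7), (2, 8), (2, 9), (2, 10), (2, 11), (2, 12), (2, 13), (2, 14), (2, 15), (3, 0), (3, 1), (3, 2), (3, 3), (3, 4), (3, 5), (3, 6), (3, 7), (3, 8), (3, 9), (3, 10), (3, 11), (3, 12), (3, 13), (3, 14), (3, 15)]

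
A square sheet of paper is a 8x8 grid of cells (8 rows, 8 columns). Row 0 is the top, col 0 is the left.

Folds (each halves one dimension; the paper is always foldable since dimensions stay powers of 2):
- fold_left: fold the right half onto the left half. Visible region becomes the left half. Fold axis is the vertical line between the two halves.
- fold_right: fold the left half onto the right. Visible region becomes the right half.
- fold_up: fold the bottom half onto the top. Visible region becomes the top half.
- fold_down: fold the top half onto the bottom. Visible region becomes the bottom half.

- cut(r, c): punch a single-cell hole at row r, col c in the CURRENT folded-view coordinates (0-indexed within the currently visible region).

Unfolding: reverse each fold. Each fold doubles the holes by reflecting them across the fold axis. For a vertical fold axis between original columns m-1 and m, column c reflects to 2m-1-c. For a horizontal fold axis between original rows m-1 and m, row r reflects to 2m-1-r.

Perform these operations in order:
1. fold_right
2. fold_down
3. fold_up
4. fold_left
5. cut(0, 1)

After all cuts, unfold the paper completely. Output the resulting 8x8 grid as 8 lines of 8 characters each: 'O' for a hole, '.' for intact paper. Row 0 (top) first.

Answer: .OO..OO.
........
........
.OO..OO.
.OO..OO.
........
........
.OO..OO.

Derivation:
Op 1 fold_right: fold axis v@4; visible region now rows[0,8) x cols[4,8) = 8x4
Op 2 fold_down: fold axis h@4; visible region now rows[4,8) x cols[4,8) = 4x4
Op 3 fold_up: fold axis h@6; visible region now rows[4,6) x cols[4,8) = 2x4
Op 4 fold_left: fold axis v@6; visible region now rows[4,6) x cols[4,6) = 2x2
Op 5 cut(0, 1): punch at orig (4,5); cuts so far [(4, 5)]; region rows[4,6) x cols[4,6) = 2x2
Unfold 1 (reflect across v@6): 2 holes -> [(4, 5), (4, 6)]
Unfold 2 (reflect across h@6): 4 holes -> [(4, 5), (4, 6), (7, 5), (7, 6)]
Unfold 3 (reflect across h@4): 8 holes -> [(0, 5), (0, 6), (3, 5), (3, 6), (4, 5), (4, 6), (7, 5), (7, 6)]
Unfold 4 (reflect across v@4): 16 holes -> [(0, 1), (0, 2), (0, 5), (0, 6), (3, 1), (3, 2), (3, 5), (3, 6), (4, 1), (4, 2), (4, 5), (4, 6), (7, 1), (7, 2), (7, 5), (7, 6)]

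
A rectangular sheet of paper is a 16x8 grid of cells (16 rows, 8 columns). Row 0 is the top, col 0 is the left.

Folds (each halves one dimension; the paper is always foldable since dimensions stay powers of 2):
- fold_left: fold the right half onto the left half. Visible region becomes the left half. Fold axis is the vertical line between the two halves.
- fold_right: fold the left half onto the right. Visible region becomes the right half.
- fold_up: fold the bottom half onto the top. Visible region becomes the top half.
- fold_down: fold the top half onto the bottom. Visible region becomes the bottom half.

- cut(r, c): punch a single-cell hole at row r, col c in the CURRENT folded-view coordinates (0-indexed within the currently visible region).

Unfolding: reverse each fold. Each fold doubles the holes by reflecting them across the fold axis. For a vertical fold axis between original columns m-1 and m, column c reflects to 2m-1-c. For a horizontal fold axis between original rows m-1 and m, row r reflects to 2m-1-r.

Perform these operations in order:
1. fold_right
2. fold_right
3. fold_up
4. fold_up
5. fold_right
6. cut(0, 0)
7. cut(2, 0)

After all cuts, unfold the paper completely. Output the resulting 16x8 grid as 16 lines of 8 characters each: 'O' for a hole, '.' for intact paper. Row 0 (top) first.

Answer: OOOOOOOO
........
OOOOOOOO
........
........
OOOOOOOO
........
OOOOOOOO
OOOOOOOO
........
OOOOOOOO
........
........
OOOOOOOO
........
OOOOOOOO

Derivation:
Op 1 fold_right: fold axis v@4; visible region now rows[0,16) x cols[4,8) = 16x4
Op 2 fold_right: fold axis v@6; visible region now rows[0,16) x cols[6,8) = 16x2
Op 3 fold_up: fold axis h@8; visible region now rows[0,8) x cols[6,8) = 8x2
Op 4 fold_up: fold axis h@4; visible region now rows[0,4) x cols[6,8) = 4x2
Op 5 fold_right: fold axis v@7; visible region now rows[0,4) x cols[7,8) = 4x1
Op 6 cut(0, 0): punch at orig (0,7); cuts so far [(0, 7)]; region rows[0,4) x cols[7,8) = 4x1
Op 7 cut(2, 0): punch at orig (2,7); cuts so far [(0, 7), (2, 7)]; region rows[0,4) x cols[7,8) = 4x1
Unfold 1 (reflect across v@7): 4 holes -> [(0, 6), (0, 7), (2, 6), (2, 7)]
Unfold 2 (reflect across h@4): 8 holes -> [(0, 6), (0, 7), (2, 6), (2, 7), (5, 6), (5, 7), (7, 6), (7, 7)]
Unfold 3 (reflect across h@8): 16 holes -> [(0, 6), (0, 7), (2, 6), (2, 7), (5, 6), (5, 7), (7, 6), (7, 7), (8, 6), (8, 7), (10, 6), (10, 7), (13, 6), (13, 7), (15, 6), (15, 7)]
Unfold 4 (reflect across v@6): 32 holes -> [(0, 4), (0, 5), (0, 6), (0, 7), (2, 4), (2, 5), (2, 6), (2, 7), (5, 4), (5, 5), (5, 6), (5, 7), (7, 4), (7, 5), (7, 6), (7, 7), (8, 4), (8, 5), (8, 6), (8, 7), (10, 4), (10, 5), (10, 6), (10, 7), (13, 4), (13, 5), (13, 6), (13, 7), (15, 4), (15, 5), (15, 6), (15, 7)]
Unfold 5 (reflect across v@4): 64 holes -> [(0, 0), (0, 1), (0, 2), (0, 3), (0, 4), (0, 5), (0, 6), (0, 7), (2, 0), (2, 1), (2, 2), (2, 3), (2, 4), (2, 5), (2, 6), (2, 7), (5, 0), (5, 1), (5, 2), (5, 3), (5, 4), (5, 5), (5, 6), (5, 7), (7, 0), (7, 1), (7, 2), (7, 3), (7, 4), (7, 5), (7, 6), (7, 7), (8, 0), (8, 1), (8, 2), (8, 3), (8, 4), (8, 5), (8, 6), (8, 7), (10, 0), (10, 1), (10, 2), (10, 3), (10, 4), (10, 5), (10, 6), (10, 7), (13, 0), (13, 1), (13, 2), (13, 3), (13, 4), (13, 5), (13, 6), (13, 7), (15, 0), (15, 1), (15, 2), (15, 3), (15, 4), (15, 5), (15, 6), (15, 7)]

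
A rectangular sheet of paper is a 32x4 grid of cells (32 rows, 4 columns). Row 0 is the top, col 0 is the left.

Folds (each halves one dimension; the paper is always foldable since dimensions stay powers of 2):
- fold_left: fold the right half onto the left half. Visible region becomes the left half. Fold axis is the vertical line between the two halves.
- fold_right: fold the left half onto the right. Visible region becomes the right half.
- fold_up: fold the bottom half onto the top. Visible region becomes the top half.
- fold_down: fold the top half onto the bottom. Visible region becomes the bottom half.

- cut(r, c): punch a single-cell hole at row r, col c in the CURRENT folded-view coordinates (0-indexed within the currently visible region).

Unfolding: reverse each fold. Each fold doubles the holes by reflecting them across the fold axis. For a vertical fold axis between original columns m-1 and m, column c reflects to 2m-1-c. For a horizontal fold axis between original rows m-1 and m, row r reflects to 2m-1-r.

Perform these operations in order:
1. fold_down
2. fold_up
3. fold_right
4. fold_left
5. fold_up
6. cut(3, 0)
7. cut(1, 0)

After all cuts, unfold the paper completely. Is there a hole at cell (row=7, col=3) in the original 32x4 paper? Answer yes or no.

Op 1 fold_down: fold axis h@16; visible region now rows[16,32) x cols[0,4) = 16x4
Op 2 fold_up: fold axis h@24; visible region now rows[16,24) x cols[0,4) = 8x4
Op 3 fold_right: fold axis v@2; visible region now rows[16,24) x cols[2,4) = 8x2
Op 4 fold_left: fold axis v@3; visible region now rows[16,24) x cols[2,3) = 8x1
Op 5 fold_up: fold axis h@20; visible region now rows[16,20) x cols[2,3) = 4x1
Op 6 cut(3, 0): punch at orig (19,2); cuts so far [(19, 2)]; region rows[16,20) x cols[2,3) = 4x1
Op 7 cut(1, 0): punch at orig (17,2); cuts so far [(17, 2), (19, 2)]; region rows[16,20) x cols[2,3) = 4x1
Unfold 1 (reflect across h@20): 4 holes -> [(17, 2), (19, 2), (20, 2), (22, 2)]
Unfold 2 (reflect across v@3): 8 holes -> [(17, 2), (17, 3), (19, 2), (19, 3), (20, 2), (20, 3), (22, 2), (22, 3)]
Unfold 3 (reflect across v@2): 16 holes -> [(17, 0), (17, 1), (17, 2), (17, 3), (19, 0), (19, 1), (19, 2), (19, 3), (20, 0), (20, 1), (20, 2), (20, 3), (22, 0), (22, 1), (22, 2), (22, 3)]
Unfold 4 (reflect across h@24): 32 holes -> [(17, 0), (17, 1), (17, 2), (17, 3), (19, 0), (19, 1), (19, 2), (19, 3), (20, 0), (20, 1), (20, 2), (20, 3), (22, 0), (22, 1), (22, 2), (22, 3), (25, 0), (25, 1), (25, 2), (25, 3), (27, 0), (27, 1), (27, 2), (27, 3), (28, 0), (28, 1), (28, 2), (28, 3), (30, 0), (30, 1), (30, 2), (30, 3)]
Unfold 5 (reflect across h@16): 64 holes -> [(1, 0), (1, 1), (1, 2), (1, 3), (3, 0), (3, 1), (3, 2), (3, 3), (4, 0), (4, 1), (4, 2), (4, 3), (6, 0), (6, 1), (6, 2), (6, 3), (9, 0), (9, 1), (9, 2), (9, 3), (11, 0), (11, 1), (11, 2), (11, 3), (12, 0), (12, 1), (12, 2), (12, 3), (14, 0), (14, 1), (14, 2), (14, 3), (17, 0), (17, 1), (17, 2), (17, 3), (19, 0), (19, 1), (19, 2), (19, 3), (20, 0), (20, 1), (20, 2), (20, 3), (22, 0), (22, 1), (22, 2), (22, 3), (25, 0), (25, 1), (25, 2), (25, 3), (27, 0), (27, 1), (27, 2), (27, 3), (28, 0), (28, 1), (28, 2), (28, 3), (30, 0), (30, 1), (30, 2), (30, 3)]
Holes: [(1, 0), (1, 1), (1, 2), (1, 3), (3, 0), (3, 1), (3, 2), (3, 3), (4, 0), (4, 1), (4, 2), (4, 3), (6, 0), (6, 1), (6, 2), (6, 3), (9, 0), (9, 1), (9, 2), (9, 3), (11, 0), (11, 1), (11, 2), (11, 3), (12, 0), (12, 1), (12, 2), (12, 3), (14, 0), (14, 1), (14, 2), (14, 3), (17, 0), (17, 1), (17, 2), (17, 3), (19, 0), (19, 1), (19, 2), (19, 3), (20, 0), (20, 1), (20, 2), (20, 3), (22, 0), (22, 1), (22, 2), (22, 3), (25, 0), (25, 1), (25, 2), (25, 3), (27, 0), (27, 1), (27, 2), (27, 3), (28, 0), (28, 1), (28, 2), (28, 3), (30, 0), (30, 1), (30, 2), (30, 3)]

Answer: no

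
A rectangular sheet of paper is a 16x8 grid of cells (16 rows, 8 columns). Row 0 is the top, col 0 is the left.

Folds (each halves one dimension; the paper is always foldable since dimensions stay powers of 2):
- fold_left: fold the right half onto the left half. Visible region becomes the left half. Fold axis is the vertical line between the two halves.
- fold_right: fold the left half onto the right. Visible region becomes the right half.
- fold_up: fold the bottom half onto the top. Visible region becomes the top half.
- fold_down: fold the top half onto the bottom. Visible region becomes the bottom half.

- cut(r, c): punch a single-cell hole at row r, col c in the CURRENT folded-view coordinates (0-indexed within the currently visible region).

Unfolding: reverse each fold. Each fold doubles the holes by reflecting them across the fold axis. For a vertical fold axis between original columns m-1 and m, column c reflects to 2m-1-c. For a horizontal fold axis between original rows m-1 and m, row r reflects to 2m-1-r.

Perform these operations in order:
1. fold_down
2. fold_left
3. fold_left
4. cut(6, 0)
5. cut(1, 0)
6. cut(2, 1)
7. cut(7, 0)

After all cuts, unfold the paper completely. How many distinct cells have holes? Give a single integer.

Op 1 fold_down: fold axis h@8; visible region now rows[8,16) x cols[0,8) = 8x8
Op 2 fold_left: fold axis v@4; visible region now rows[8,16) x cols[0,4) = 8x4
Op 3 fold_left: fold axis v@2; visible region now rows[8,16) x cols[0,2) = 8x2
Op 4 cut(6, 0): punch at orig (14,0); cuts so far [(14, 0)]; region rows[8,16) x cols[0,2) = 8x2
Op 5 cut(1, 0): punch at orig (9,0); cuts so far [(9, 0), (14, 0)]; region rows[8,16) x cols[0,2) = 8x2
Op 6 cut(2, 1): punch at orig (10,1); cuts so far [(9, 0), (10, 1), (14, 0)]; region rows[8,16) x cols[0,2) = 8x2
Op 7 cut(7, 0): punch at orig (15,0); cuts so far [(9, 0), (10, 1), (14, 0), (15, 0)]; region rows[8,16) x cols[0,2) = 8x2
Unfold 1 (reflect across v@2): 8 holes -> [(9, 0), (9, 3), (10, 1), (10, 2), (14, 0), (14, 3), (15, 0), (15, 3)]
Unfold 2 (reflect across v@4): 16 holes -> [(9, 0), (9, 3), (9, 4), (9, 7), (10, 1), (10, 2), (10, 5), (10, 6), (14, 0), (14, 3), (14, 4), (14, 7), (15, 0), (15, 3), (15, 4), (15, 7)]
Unfold 3 (reflect across h@8): 32 holes -> [(0, 0), (0, 3), (0, 4), (0, 7), (1, 0), (1, 3), (1, 4), (1, 7), (5, 1), (5, 2), (5, 5), (5, 6), (6, 0), (6, 3), (6, 4), (6, 7), (9, 0), (9, 3), (9, 4), (9, 7), (10, 1), (10, 2), (10, 5), (10, 6), (14, 0), (14, 3), (14, 4), (14, 7), (15, 0), (15, 3), (15, 4), (15, 7)]

Answer: 32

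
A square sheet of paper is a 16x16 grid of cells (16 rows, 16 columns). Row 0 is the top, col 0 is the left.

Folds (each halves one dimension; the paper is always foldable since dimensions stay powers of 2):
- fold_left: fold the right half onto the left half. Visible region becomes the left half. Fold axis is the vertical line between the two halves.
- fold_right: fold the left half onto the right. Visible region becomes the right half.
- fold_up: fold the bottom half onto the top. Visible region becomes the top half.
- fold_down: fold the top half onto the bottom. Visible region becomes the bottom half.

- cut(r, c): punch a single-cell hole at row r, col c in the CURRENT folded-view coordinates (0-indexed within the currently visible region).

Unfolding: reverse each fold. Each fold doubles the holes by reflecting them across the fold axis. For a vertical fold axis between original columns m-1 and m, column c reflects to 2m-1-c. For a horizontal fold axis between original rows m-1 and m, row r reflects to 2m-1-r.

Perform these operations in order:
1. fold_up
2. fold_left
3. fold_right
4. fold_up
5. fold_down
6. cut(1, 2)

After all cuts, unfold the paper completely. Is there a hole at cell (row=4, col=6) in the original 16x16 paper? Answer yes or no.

Op 1 fold_up: fold axis h@8; visible region now rows[0,8) x cols[0,16) = 8x16
Op 2 fold_left: fold axis v@8; visible region now rows[0,8) x cols[0,8) = 8x8
Op 3 fold_right: fold axis v@4; visible region now rows[0,8) x cols[4,8) = 8x4
Op 4 fold_up: fold axis h@4; visible region now rows[0,4) x cols[4,8) = 4x4
Op 5 fold_down: fold axis h@2; visible region now rows[2,4) x cols[4,8) = 2x4
Op 6 cut(1, 2): punch at orig (3,6); cuts so far [(3, 6)]; region rows[2,4) x cols[4,8) = 2x4
Unfold 1 (reflect across h@2): 2 holes -> [(0, 6), (3, 6)]
Unfold 2 (reflect across h@4): 4 holes -> [(0, 6), (3, 6), (4, 6), (7, 6)]
Unfold 3 (reflect across v@4): 8 holes -> [(0, 1), (0, 6), (3, 1), (3, 6), (4, 1), (4, 6), (7, 1), (7, 6)]
Unfold 4 (reflect across v@8): 16 holes -> [(0, 1), (0, 6), (0, 9), (0, 14), (3, 1), (3, 6), (3, 9), (3, 14), (4, 1), (4, 6), (4, 9), (4, 14), (7, 1), (7, 6), (7, 9), (7, 14)]
Unfold 5 (reflect across h@8): 32 holes -> [(0, 1), (0, 6), (0, 9), (0, 14), (3, 1), (3, 6), (3, 9), (3, 14), (4, 1), (4, 6), (4, 9), (4, 14), (7, 1), (7, 6), (7, 9), (7, 14), (8, 1), (8, 6), (8, 9), (8, 14), (11, 1), (11, 6), (11, 9), (11, 14), (12, 1), (12, 6), (12, 9), (12, 14), (15, 1), (15, 6), (15, 9), (15, 14)]
Holes: [(0, 1), (0, 6), (0, 9), (0, 14), (3, 1), (3, 6), (3, 9), (3, 14), (4, 1), (4, 6), (4, 9), (4, 14), (7, 1), (7, 6), (7, 9), (7, 14), (8, 1), (8, 6), (8, 9), (8, 14), (11, 1), (11, 6), (11, 9), (11, 14), (12, 1), (12, 6), (12, 9), (12, 14), (15, 1), (15, 6), (15, 9), (15, 14)]

Answer: yes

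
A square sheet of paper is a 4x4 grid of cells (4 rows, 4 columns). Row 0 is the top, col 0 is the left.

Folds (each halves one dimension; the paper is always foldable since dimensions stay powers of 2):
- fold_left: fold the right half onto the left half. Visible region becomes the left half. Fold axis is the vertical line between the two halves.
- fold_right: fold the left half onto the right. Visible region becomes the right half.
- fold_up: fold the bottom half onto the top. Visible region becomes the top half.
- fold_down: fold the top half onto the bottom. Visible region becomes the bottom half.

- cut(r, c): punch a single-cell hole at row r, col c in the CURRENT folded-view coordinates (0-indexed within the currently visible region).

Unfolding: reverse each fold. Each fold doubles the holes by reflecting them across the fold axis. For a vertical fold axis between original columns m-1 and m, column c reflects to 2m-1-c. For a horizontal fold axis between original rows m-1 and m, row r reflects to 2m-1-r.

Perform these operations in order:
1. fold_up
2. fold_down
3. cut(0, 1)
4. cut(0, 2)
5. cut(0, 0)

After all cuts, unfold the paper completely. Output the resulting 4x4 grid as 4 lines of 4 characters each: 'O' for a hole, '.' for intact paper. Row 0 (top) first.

Answer: OOO.
OOO.
OOO.
OOO.

Derivation:
Op 1 fold_up: fold axis h@2; visible region now rows[0,2) x cols[0,4) = 2x4
Op 2 fold_down: fold axis h@1; visible region now rows[1,2) x cols[0,4) = 1x4
Op 3 cut(0, 1): punch at orig (1,1); cuts so far [(1, 1)]; region rows[1,2) x cols[0,4) = 1x4
Op 4 cut(0, 2): punch at orig (1,2); cuts so far [(1, 1), (1, 2)]; region rows[1,2) x cols[0,4) = 1x4
Op 5 cut(0, 0): punch at orig (1,0); cuts so far [(1, 0), (1, 1), (1, 2)]; region rows[1,2) x cols[0,4) = 1x4
Unfold 1 (reflect across h@1): 6 holes -> [(0, 0), (0, 1), (0, 2), (1, 0), (1, 1), (1, 2)]
Unfold 2 (reflect across h@2): 12 holes -> [(0, 0), (0, 1), (0, 2), (1, 0), (1, 1), (1, 2), (2, 0), (2, 1), (2, 2), (3, 0), (3, 1), (3, 2)]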